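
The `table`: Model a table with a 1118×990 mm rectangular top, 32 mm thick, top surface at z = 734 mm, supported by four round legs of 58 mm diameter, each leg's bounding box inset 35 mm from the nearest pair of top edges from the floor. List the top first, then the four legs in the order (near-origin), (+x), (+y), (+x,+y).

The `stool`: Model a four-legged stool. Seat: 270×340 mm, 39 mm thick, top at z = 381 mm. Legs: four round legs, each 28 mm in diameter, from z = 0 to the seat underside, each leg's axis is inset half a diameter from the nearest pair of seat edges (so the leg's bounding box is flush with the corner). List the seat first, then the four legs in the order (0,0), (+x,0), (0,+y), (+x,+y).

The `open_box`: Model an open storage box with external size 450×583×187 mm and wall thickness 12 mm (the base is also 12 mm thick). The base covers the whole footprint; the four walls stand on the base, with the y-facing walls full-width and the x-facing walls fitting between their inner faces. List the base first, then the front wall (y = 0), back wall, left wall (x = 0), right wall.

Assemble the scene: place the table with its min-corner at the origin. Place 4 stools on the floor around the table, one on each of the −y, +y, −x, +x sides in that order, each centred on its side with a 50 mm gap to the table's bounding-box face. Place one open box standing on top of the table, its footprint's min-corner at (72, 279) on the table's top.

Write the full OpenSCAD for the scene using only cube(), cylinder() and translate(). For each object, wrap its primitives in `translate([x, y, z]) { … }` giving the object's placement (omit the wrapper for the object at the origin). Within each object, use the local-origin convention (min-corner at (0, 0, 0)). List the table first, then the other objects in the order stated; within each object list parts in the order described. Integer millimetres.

translate([0, 0, 702]) cube([1118, 990, 32]);
translate([64, 64, 0]) cylinder(h = 702, r = 29);
translate([1054, 64, 0]) cylinder(h = 702, r = 29);
translate([64, 926, 0]) cylinder(h = 702, r = 29);
translate([1054, 926, 0]) cylinder(h = 702, r = 29);
translate([424, -390, 0]) {
  translate([0, 0, 342]) cube([270, 340, 39]);
  translate([14, 14, 0]) cylinder(h = 342, r = 14);
  translate([256, 14, 0]) cylinder(h = 342, r = 14);
  translate([14, 326, 0]) cylinder(h = 342, r = 14);
  translate([256, 326, 0]) cylinder(h = 342, r = 14);
}
translate([424, 1040, 0]) {
  translate([0, 0, 342]) cube([270, 340, 39]);
  translate([14, 14, 0]) cylinder(h = 342, r = 14);
  translate([256, 14, 0]) cylinder(h = 342, r = 14);
  translate([14, 326, 0]) cylinder(h = 342, r = 14);
  translate([256, 326, 0]) cylinder(h = 342, r = 14);
}
translate([-320, 325, 0]) {
  translate([0, 0, 342]) cube([270, 340, 39]);
  translate([14, 14, 0]) cylinder(h = 342, r = 14);
  translate([256, 14, 0]) cylinder(h = 342, r = 14);
  translate([14, 326, 0]) cylinder(h = 342, r = 14);
  translate([256, 326, 0]) cylinder(h = 342, r = 14);
}
translate([1168, 325, 0]) {
  translate([0, 0, 342]) cube([270, 340, 39]);
  translate([14, 14, 0]) cylinder(h = 342, r = 14);
  translate([256, 14, 0]) cylinder(h = 342, r = 14);
  translate([14, 326, 0]) cylinder(h = 342, r = 14);
  translate([256, 326, 0]) cylinder(h = 342, r = 14);
}
translate([72, 279, 734]) {
  cube([450, 583, 12]);
  translate([0, 0, 12]) cube([450, 12, 175]);
  translate([0, 571, 12]) cube([450, 12, 175]);
  translate([0, 12, 12]) cube([12, 559, 175]);
  translate([438, 12, 12]) cube([12, 559, 175]);
}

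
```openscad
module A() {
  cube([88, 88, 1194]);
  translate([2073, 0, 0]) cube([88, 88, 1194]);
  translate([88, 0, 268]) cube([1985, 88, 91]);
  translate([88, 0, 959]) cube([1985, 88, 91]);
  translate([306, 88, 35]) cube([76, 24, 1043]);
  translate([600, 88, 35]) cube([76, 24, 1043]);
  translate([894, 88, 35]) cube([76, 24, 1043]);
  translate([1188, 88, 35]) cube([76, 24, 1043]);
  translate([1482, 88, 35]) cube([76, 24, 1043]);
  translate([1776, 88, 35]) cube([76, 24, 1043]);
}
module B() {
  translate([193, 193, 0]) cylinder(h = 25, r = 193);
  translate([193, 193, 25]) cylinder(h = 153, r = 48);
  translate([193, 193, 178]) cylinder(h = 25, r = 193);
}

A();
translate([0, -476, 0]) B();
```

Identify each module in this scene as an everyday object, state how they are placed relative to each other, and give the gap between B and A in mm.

The spool's nearest face is 90 mm from the fence section's −y face.

A is a fence section. B is a spool. The spool is on the floor beside the fence section on its −y side. The gap between the spool and the fence section is 90 mm.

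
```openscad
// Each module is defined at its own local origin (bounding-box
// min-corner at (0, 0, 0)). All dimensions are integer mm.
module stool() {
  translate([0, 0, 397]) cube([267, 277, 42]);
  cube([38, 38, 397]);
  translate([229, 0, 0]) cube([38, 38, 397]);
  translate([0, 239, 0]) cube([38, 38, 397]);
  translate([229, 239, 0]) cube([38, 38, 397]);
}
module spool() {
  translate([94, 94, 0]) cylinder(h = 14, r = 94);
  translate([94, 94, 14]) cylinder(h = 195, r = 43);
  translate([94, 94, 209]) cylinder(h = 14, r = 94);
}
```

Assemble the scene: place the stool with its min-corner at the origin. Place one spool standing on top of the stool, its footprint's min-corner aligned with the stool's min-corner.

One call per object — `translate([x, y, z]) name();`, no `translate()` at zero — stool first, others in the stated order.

stool();
translate([0, 0, 439]) spool();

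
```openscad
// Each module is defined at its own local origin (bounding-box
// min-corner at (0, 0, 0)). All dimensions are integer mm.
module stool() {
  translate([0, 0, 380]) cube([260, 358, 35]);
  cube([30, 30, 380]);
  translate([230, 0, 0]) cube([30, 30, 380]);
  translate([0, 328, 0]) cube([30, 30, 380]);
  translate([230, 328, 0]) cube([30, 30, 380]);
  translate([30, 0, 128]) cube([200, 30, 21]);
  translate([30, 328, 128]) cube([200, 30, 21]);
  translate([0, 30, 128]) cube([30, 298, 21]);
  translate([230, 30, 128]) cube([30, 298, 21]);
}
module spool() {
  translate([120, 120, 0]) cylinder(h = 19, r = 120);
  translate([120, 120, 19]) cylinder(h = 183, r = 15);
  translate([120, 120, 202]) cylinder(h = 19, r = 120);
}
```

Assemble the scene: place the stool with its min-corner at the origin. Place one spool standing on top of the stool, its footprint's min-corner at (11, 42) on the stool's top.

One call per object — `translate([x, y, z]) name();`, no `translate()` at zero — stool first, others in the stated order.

stool();
translate([11, 42, 415]) spool();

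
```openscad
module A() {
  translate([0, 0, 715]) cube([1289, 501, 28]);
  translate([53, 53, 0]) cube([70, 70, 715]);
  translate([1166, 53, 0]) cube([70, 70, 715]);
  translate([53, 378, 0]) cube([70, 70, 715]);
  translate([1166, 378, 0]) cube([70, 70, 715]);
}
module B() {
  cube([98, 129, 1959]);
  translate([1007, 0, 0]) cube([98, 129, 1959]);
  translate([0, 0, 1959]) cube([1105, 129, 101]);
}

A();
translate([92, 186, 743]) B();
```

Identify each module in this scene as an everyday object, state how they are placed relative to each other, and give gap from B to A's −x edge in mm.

A is a table. B is a door frame. The door frame is on top of the table, centred. The gap from the door frame to the table's −x edge is 92 mm.

The door frame's min-x is at 92; the table's min-x is 0; gap = 92 mm.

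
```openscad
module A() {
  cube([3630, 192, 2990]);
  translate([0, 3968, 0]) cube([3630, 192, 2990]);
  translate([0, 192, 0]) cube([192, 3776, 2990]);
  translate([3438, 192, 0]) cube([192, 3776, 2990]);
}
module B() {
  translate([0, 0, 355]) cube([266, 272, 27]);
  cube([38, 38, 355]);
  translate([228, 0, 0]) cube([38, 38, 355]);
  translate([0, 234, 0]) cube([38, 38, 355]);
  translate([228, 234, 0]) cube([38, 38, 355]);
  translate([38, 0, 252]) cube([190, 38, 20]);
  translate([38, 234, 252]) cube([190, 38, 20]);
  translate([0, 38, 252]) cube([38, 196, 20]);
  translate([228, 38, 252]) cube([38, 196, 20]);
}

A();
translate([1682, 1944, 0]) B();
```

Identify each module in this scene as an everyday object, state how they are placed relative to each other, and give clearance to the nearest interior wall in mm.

A is a house frame. B is a stool. The stool sits inside the house frame, centred. The clearance to the nearest interior wall is 1490 mm.

Clearances: x = 1490, y = 1752; minimum 1490 mm.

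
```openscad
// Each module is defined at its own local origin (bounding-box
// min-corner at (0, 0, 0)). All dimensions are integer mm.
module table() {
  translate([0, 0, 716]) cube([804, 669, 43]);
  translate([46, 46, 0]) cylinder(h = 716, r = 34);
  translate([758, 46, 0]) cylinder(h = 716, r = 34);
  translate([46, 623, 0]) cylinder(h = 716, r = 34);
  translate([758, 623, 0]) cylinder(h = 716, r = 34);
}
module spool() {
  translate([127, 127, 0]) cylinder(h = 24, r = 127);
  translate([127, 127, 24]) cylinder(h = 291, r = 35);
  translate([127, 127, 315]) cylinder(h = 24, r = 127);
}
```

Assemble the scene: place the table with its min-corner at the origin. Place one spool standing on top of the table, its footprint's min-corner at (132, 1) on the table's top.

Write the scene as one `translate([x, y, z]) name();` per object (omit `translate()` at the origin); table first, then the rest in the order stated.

table();
translate([132, 1, 759]) spool();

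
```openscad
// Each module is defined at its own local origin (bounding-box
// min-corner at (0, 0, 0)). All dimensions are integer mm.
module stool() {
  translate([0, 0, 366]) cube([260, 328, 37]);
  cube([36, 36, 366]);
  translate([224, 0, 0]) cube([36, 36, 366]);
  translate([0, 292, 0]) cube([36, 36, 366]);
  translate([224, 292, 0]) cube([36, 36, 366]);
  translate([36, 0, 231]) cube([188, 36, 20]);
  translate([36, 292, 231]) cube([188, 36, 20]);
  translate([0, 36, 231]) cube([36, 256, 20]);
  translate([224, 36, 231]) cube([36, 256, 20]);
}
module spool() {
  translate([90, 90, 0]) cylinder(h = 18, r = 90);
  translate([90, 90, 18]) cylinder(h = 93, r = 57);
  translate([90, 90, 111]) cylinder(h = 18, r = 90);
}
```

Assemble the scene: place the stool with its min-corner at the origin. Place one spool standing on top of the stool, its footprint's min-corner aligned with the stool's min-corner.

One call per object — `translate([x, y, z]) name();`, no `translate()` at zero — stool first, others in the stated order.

stool();
translate([0, 0, 403]) spool();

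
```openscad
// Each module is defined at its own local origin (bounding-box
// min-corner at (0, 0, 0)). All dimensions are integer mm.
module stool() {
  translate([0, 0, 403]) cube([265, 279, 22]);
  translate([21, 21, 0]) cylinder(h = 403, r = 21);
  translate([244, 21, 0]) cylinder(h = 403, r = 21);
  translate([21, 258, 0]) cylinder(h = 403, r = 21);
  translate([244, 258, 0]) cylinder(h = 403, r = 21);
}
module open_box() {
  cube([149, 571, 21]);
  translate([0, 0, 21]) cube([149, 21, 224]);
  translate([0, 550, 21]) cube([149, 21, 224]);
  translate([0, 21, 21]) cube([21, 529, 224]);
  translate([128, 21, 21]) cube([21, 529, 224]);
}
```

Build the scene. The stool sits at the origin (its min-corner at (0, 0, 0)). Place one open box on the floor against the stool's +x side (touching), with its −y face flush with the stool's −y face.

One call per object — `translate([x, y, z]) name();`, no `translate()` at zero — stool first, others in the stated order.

stool();
translate([265, 0, 0]) open_box();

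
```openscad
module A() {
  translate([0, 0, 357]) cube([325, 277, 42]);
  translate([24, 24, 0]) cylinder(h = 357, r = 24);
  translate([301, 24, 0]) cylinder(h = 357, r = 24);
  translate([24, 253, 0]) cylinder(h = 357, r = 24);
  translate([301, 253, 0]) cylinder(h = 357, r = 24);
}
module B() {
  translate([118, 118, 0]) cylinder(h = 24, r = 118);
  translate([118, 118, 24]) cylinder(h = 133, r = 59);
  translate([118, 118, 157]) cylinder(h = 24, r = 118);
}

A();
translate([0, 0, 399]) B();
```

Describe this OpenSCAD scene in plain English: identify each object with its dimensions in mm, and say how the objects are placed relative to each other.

A is a four-legged stool. The seat is 325×277 mm, 42 mm thick, top at z = 399 mm. It stands on four round legs, each 48 mm in diameter, from z = 0 to the seat underside, each leg's axis is inset half a diameter from the nearest pair of seat edges (so the leg's bounding box is flush with the corner).

B is a spool: two coaxial disc flanges of radius 118 mm and thickness 24 mm, joined by a core cylinder of radius 59 mm and height 133 mm. The lower flange rests on z = 0 and the three cylinders share a vertical axis.

The spool is on top of the stool.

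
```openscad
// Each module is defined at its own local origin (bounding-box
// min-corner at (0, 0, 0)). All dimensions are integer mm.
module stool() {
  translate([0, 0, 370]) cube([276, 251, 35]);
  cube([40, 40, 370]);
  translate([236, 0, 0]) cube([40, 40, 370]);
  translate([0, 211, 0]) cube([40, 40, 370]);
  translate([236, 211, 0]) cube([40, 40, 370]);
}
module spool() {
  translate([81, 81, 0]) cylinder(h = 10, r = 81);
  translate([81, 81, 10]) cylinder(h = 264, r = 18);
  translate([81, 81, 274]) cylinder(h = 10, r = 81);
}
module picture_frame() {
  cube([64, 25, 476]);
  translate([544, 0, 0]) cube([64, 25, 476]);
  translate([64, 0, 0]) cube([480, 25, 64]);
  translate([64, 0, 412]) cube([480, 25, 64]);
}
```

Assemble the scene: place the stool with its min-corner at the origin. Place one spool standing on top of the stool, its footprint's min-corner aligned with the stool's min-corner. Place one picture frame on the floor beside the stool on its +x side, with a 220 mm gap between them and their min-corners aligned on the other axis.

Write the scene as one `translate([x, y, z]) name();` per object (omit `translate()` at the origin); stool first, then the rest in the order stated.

stool();
translate([0, 0, 405]) spool();
translate([496, 0, 0]) picture_frame();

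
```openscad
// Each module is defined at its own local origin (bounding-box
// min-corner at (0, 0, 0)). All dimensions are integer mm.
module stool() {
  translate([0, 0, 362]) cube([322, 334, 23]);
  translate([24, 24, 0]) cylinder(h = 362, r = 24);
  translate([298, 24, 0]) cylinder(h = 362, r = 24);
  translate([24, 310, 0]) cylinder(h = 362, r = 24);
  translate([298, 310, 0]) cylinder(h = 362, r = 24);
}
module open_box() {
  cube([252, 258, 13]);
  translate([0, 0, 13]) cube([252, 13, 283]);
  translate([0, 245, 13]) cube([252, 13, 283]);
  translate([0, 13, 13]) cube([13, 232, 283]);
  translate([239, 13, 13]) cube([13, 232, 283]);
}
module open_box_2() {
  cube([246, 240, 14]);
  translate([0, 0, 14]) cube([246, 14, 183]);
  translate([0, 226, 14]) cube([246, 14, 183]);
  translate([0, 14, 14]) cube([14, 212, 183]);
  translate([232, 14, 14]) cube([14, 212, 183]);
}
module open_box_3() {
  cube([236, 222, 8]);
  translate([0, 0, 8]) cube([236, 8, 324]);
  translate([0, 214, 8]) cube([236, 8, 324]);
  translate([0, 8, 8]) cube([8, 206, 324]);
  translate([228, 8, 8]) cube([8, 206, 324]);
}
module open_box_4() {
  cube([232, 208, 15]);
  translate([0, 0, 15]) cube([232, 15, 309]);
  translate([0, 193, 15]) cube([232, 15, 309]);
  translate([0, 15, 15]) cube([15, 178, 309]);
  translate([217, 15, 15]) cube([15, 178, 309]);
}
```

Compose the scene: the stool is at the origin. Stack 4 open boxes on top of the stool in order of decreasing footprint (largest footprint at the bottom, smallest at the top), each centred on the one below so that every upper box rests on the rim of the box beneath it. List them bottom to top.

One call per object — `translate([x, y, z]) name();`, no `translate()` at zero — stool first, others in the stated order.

stool();
translate([35, 38, 385]) open_box();
translate([38, 47, 681]) open_box_2();
translate([43, 56, 878]) open_box_3();
translate([45, 63, 1210]) open_box_4();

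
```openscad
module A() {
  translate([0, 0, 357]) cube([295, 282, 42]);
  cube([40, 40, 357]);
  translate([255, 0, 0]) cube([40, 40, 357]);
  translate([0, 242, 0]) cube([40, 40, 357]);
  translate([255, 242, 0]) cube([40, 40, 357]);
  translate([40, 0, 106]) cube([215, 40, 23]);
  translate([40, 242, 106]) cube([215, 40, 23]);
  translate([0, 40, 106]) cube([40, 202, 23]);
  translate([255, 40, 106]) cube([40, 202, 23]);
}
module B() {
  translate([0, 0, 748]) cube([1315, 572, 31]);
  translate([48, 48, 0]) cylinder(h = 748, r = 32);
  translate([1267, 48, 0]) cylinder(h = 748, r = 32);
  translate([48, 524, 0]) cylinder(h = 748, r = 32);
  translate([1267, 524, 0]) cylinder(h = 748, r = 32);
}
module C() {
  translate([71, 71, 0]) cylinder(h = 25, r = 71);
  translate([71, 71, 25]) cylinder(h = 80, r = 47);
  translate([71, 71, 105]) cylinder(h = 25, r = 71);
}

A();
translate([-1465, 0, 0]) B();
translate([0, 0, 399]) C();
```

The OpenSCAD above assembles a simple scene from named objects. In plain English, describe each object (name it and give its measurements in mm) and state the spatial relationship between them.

A is a simple wooden stool: a rectangular seat 295 mm (x) by 282 mm (y), 42 mm thick, top face at z = 399 mm, on four square legs, each 40×40 mm in cross-section. The legs rest on z = 0, each flush with a corner of the seat. Four stretchers, 40 mm wide and 23 mm tall, connect adjacent legs with their undersides at z = 106 mm, each running between the inner faces of the legs it joins and aligned with the legs' outer faces on the other axis.

B is a rectangular dining table. The top is 1315×572×31 mm with its upper surface at z = 779 mm. It stands on four round legs of 64 mm diameter, each leg's bounding box inset 16 mm from the nearest pair of top edges, running from the floor to the underside of the top.

C is a spool: two coaxial disc flanges of radius 71 mm and thickness 25 mm, joined by a core cylinder of radius 47 mm and height 80 mm. The lower flange rests on z = 0 and the three cylinders share a vertical axis.

The table is on the floor beside the stool on its −x side. The spool is on top of the stool.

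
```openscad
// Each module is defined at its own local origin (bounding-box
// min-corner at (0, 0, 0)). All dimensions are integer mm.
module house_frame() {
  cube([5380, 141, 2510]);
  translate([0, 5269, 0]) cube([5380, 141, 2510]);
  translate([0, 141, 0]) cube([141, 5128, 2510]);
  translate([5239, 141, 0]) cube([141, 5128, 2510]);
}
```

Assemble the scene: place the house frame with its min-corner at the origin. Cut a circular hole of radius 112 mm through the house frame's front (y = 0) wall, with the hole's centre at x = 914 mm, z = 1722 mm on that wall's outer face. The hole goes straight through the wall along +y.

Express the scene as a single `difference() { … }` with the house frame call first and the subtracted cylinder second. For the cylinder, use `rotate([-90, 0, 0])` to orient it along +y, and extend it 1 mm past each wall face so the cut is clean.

difference() {
  house_frame();
  translate([914, -1, 1722]) rotate([-90, 0, 0]) cylinder(h = 143, r = 112);
}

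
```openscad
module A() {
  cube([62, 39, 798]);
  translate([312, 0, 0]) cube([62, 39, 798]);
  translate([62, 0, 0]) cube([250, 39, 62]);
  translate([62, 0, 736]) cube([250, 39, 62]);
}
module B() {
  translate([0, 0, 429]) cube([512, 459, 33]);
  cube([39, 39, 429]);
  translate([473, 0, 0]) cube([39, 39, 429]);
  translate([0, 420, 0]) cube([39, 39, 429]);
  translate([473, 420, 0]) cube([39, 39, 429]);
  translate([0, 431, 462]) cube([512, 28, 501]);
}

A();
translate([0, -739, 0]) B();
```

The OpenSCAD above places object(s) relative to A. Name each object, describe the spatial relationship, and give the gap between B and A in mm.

The chair's nearest face is 280 mm from the picture frame's −y face.

A is a picture frame. B is a chair. The chair is on the floor beside the picture frame on its −y side. The gap between the chair and the picture frame is 280 mm.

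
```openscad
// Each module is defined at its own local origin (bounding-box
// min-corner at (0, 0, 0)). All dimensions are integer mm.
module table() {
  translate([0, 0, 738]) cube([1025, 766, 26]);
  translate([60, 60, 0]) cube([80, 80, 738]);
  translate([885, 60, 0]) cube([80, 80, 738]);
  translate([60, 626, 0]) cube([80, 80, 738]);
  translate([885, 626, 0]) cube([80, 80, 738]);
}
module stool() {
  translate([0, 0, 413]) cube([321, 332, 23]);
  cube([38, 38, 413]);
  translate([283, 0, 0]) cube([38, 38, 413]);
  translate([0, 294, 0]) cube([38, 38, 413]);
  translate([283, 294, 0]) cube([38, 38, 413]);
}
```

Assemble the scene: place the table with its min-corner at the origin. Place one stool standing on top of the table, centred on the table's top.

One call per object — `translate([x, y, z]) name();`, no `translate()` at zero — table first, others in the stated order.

table();
translate([352, 217, 764]) stool();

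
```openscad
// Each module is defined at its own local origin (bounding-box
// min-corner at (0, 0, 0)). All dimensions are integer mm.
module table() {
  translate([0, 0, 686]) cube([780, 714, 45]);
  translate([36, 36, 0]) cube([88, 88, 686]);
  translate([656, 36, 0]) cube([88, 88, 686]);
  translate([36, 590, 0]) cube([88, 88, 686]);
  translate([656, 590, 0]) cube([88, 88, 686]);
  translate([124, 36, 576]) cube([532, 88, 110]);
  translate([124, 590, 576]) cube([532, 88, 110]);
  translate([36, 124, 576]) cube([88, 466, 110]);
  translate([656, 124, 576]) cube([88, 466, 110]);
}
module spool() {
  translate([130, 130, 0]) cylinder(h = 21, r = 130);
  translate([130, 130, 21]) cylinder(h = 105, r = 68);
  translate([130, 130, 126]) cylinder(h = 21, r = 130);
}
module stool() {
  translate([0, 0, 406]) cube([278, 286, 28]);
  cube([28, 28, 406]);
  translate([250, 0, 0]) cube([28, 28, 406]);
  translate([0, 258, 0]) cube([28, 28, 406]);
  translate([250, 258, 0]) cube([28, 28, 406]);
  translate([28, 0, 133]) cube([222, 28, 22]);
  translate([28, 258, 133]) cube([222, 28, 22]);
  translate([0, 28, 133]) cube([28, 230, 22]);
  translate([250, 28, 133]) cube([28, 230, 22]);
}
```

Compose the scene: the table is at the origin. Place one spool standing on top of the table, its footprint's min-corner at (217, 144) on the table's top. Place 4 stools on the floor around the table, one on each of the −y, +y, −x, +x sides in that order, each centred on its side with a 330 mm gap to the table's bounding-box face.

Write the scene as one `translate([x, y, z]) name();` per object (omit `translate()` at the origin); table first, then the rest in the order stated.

table();
translate([217, 144, 731]) spool();
translate([251, -616, 0]) stool();
translate([251, 1044, 0]) stool();
translate([-608, 214, 0]) stool();
translate([1110, 214, 0]) stool();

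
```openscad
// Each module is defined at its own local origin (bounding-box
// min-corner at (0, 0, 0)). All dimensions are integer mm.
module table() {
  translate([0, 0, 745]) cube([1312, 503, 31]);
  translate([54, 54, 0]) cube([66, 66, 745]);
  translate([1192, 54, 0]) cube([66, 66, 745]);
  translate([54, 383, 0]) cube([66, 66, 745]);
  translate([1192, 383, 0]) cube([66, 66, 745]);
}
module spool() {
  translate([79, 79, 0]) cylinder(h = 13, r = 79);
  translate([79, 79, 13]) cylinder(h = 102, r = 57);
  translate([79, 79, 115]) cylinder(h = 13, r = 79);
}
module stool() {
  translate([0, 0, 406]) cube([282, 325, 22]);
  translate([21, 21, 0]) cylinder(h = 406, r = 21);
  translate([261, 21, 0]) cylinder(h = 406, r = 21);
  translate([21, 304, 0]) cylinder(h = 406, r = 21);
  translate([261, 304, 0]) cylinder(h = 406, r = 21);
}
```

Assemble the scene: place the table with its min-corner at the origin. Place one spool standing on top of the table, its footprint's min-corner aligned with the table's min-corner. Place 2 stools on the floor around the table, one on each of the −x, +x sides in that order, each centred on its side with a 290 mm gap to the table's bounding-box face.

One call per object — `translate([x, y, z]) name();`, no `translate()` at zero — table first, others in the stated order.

table();
translate([0, 0, 776]) spool();
translate([-572, 89, 0]) stool();
translate([1602, 89, 0]) stool();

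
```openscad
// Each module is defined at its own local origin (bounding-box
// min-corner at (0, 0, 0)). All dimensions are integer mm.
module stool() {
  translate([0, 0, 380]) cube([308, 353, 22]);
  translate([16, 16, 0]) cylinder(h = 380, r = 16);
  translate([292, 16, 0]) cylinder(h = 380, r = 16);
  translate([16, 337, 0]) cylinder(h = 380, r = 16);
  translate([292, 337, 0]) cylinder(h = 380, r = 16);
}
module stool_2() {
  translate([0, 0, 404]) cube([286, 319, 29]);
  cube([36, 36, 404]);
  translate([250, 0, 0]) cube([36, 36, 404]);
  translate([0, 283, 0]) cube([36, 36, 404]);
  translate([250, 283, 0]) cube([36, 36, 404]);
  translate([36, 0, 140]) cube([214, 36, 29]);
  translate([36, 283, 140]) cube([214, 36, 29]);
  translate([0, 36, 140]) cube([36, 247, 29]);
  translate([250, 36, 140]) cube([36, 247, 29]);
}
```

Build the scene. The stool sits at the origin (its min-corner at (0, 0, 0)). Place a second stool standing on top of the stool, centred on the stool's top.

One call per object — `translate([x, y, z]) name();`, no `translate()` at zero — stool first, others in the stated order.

stool();
translate([11, 17, 402]) stool_2();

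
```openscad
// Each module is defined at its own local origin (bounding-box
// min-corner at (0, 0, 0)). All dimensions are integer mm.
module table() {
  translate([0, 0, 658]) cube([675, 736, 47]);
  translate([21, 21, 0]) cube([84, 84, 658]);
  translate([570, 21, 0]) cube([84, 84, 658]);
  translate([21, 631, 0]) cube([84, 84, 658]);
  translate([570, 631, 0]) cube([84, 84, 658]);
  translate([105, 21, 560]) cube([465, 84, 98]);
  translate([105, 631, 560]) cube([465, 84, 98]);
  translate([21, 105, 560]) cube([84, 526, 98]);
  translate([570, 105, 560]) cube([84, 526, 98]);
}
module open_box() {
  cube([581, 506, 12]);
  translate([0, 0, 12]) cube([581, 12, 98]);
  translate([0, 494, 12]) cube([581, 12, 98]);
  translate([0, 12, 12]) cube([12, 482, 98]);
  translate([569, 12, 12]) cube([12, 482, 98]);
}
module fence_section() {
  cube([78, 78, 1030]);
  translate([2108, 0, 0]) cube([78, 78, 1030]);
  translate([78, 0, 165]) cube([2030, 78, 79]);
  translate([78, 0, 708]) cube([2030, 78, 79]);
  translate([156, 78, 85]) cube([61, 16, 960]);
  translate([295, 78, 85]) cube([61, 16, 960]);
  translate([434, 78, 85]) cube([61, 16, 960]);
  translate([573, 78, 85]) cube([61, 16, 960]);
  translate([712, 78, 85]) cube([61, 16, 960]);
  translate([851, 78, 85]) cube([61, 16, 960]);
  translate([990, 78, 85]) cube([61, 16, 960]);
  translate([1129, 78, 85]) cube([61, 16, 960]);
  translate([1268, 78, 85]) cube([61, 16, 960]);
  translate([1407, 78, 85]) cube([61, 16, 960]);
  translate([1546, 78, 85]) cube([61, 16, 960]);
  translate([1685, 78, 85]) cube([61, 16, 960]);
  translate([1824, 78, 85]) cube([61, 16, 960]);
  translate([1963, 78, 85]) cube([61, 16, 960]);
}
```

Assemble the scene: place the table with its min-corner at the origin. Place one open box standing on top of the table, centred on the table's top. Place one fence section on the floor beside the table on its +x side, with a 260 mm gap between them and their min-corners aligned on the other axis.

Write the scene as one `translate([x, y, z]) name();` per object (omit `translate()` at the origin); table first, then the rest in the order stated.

table();
translate([47, 115, 705]) open_box();
translate([935, 0, 0]) fence_section();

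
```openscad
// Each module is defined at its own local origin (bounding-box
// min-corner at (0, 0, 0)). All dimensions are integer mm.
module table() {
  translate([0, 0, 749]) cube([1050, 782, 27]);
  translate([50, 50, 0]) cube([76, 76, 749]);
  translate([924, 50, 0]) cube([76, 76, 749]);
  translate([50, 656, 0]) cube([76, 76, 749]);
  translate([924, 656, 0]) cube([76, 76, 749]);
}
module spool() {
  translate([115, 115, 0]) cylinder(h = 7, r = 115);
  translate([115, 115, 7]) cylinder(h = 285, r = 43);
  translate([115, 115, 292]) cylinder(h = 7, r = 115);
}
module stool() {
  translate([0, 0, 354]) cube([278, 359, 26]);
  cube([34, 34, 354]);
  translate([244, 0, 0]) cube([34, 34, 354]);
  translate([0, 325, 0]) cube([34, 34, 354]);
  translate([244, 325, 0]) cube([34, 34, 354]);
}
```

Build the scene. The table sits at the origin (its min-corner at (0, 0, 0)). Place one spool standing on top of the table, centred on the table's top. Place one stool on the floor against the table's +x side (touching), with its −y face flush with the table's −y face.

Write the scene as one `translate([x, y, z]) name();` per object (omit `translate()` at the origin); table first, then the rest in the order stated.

table();
translate([410, 276, 776]) spool();
translate([1050, 0, 0]) stool();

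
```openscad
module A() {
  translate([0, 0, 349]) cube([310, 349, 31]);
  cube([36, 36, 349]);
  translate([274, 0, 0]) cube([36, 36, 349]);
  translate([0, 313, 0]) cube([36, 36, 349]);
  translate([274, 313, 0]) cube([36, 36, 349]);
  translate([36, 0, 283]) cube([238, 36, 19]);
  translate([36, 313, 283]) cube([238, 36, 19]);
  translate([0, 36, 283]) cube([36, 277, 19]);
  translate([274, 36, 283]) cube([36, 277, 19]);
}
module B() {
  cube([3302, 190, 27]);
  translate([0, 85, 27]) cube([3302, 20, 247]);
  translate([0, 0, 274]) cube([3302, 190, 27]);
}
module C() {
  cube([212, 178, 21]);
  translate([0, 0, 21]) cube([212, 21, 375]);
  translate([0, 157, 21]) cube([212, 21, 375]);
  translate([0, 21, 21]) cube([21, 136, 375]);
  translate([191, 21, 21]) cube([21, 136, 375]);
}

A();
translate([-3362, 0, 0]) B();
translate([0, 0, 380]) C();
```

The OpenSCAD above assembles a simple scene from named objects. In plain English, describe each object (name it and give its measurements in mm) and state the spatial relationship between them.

A is a four-legged stool. The seat is 310×349 mm, 31 mm thick, top at z = 380 mm. It stands on four square legs, each 36×36 mm in cross-section, from z = 0 to the seat underside, each flush with a corner of the seat. Four stretchers, 36 mm wide and 19 mm tall, connect adjacent legs with their undersides at z = 283 mm, each running between the inner faces of the legs it joins and aligned with the legs' outer faces on the other axis.

B is an I-beam lying along x, 3302 mm long. Overall section height 301 mm. Two flanges 190 mm wide (y) and 27 mm thick, one on the floor and one at the top; a web 20 mm thick runs between them, centred on the flange width.

C is an open storage box with external size 212×178×396 mm and wall thickness 21 mm (the base is also 21 mm thick). The base covers the whole footprint; the four walls stand on the base, with the y-facing walls full-width and the x-facing walls fitting between their inner faces.

The I-beam is on the floor beside the stool on its −x side. The open box is on top of the stool.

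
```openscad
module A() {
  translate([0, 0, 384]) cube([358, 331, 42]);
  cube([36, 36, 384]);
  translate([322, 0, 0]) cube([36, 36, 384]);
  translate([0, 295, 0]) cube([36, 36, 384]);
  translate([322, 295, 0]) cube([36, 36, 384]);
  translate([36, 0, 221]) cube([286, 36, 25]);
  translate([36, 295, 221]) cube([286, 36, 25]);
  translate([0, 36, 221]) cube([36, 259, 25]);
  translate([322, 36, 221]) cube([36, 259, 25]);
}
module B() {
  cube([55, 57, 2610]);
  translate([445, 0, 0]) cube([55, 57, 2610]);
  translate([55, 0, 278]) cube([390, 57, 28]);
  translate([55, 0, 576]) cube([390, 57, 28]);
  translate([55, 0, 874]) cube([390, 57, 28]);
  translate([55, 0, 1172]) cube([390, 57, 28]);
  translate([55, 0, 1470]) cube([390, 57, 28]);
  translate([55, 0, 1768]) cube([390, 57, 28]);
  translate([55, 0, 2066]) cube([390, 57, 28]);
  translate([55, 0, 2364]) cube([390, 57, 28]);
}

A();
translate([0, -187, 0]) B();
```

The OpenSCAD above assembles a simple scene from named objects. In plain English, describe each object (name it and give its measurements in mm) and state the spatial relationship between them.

A is a four-legged stool. The seat is a 358×331×42 mm slab whose top surface is at z = 426 mm; four square legs, each 36×36 mm in cross-section, run from the floor (z = 0) to the underside of the seat, each flush with a corner of the seat. Four stretchers, 36 mm wide and 25 mm tall, connect adjacent legs with their undersides at z = 221 mm, each running between the inner faces of the legs it joins and aligned with the legs' outer faces on the other axis.

B is a straight ladder. Two 55×57 mm vertical rails, 2610 mm tall, stand 500 mm apart (outside-to-outside) with their front faces coplanar on the −y side. 8 rungs, each 57 mm deep and 28 mm tall, span between the inner faces of the rails, front faces flush with the rails. The lowest rung's underside is at z = 278 mm and rungs are spaced 298 mm apart (underside to underside).

The ladder is on the floor beside the stool on its −y side.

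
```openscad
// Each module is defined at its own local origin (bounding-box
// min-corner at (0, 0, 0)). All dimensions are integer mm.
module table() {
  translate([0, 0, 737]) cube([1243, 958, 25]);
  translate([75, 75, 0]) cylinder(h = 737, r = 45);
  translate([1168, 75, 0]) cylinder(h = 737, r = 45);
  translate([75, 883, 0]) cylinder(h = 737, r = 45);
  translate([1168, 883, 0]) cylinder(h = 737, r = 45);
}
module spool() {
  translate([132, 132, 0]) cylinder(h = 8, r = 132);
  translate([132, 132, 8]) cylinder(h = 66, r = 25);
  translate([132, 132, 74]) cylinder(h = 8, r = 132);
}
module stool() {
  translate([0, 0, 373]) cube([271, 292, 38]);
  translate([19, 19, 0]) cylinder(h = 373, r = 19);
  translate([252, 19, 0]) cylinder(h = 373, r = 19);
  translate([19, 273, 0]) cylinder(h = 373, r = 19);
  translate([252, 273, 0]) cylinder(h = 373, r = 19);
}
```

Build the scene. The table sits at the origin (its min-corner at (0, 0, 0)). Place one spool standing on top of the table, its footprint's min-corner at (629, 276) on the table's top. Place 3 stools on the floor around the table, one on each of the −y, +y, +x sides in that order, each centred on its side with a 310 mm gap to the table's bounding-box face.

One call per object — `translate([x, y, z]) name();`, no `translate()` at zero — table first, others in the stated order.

table();
translate([629, 276, 762]) spool();
translate([486, -602, 0]) stool();
translate([486, 1268, 0]) stool();
translate([1553, 333, 0]) stool();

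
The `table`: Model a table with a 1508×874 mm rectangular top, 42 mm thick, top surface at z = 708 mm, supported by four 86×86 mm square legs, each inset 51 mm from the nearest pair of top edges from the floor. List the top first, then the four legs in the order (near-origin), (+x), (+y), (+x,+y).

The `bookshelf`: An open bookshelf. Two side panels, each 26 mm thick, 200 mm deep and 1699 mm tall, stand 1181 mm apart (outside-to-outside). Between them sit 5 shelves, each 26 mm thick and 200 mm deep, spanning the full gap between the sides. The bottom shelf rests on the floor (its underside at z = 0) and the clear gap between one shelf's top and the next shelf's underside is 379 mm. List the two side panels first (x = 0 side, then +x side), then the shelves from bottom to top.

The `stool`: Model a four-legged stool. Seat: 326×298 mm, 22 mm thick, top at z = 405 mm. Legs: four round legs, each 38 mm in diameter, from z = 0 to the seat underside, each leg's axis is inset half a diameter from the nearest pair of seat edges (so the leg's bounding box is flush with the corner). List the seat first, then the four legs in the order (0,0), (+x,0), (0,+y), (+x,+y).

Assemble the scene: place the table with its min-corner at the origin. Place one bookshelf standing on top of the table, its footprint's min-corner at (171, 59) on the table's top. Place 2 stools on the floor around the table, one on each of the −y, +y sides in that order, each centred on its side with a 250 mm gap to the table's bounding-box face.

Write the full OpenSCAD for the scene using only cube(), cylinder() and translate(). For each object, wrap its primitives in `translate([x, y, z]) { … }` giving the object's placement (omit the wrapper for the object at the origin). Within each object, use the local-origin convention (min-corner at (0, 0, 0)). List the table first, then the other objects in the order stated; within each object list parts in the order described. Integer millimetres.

translate([0, 0, 666]) cube([1508, 874, 42]);
translate([51, 51, 0]) cube([86, 86, 666]);
translate([1371, 51, 0]) cube([86, 86, 666]);
translate([51, 737, 0]) cube([86, 86, 666]);
translate([1371, 737, 0]) cube([86, 86, 666]);
translate([171, 59, 708]) {
  cube([26, 200, 1699]);
  translate([1155, 0, 0]) cube([26, 200, 1699]);
  translate([26, 0, 0]) cube([1129, 200, 26]);
  translate([26, 0, 405]) cube([1129, 200, 26]);
  translate([26, 0, 810]) cube([1129, 200, 26]);
  translate([26, 0, 1215]) cube([1129, 200, 26]);
  translate([26, 0, 1620]) cube([1129, 200, 26]);
}
translate([591, -548, 0]) {
  translate([0, 0, 383]) cube([326, 298, 22]);
  translate([19, 19, 0]) cylinder(h = 383, r = 19);
  translate([307, 19, 0]) cylinder(h = 383, r = 19);
  translate([19, 279, 0]) cylinder(h = 383, r = 19);
  translate([307, 279, 0]) cylinder(h = 383, r = 19);
}
translate([591, 1124, 0]) {
  translate([0, 0, 383]) cube([326, 298, 22]);
  translate([19, 19, 0]) cylinder(h = 383, r = 19);
  translate([307, 19, 0]) cylinder(h = 383, r = 19);
  translate([19, 279, 0]) cylinder(h = 383, r = 19);
  translate([307, 279, 0]) cylinder(h = 383, r = 19);
}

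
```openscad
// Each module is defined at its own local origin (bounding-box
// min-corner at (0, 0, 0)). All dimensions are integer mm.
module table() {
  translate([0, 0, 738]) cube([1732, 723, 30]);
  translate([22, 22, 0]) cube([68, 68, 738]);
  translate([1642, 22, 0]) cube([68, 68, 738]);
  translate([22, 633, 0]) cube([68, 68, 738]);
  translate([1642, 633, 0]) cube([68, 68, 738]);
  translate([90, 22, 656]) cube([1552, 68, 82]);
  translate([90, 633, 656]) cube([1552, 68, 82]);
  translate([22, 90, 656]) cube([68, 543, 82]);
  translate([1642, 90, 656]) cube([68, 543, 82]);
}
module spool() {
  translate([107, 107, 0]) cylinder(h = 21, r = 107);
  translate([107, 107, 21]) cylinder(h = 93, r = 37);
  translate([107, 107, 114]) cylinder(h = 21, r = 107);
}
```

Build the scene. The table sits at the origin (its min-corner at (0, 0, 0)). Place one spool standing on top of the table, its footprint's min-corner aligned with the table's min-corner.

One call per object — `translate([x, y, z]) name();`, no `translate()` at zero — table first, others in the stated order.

table();
translate([0, 0, 768]) spool();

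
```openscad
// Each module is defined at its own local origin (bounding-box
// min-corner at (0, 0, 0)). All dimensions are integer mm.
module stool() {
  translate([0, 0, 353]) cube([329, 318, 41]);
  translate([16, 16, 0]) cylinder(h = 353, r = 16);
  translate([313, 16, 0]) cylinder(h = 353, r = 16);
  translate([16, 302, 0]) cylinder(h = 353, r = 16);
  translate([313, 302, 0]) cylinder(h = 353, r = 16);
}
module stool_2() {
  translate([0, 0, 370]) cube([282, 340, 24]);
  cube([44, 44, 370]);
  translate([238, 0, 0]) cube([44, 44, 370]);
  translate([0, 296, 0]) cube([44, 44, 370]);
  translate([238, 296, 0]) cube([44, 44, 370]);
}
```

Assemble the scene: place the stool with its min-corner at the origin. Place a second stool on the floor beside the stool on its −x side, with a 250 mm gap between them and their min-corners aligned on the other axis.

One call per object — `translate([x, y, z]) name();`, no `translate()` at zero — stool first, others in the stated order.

stool();
translate([-532, 0, 0]) stool_2();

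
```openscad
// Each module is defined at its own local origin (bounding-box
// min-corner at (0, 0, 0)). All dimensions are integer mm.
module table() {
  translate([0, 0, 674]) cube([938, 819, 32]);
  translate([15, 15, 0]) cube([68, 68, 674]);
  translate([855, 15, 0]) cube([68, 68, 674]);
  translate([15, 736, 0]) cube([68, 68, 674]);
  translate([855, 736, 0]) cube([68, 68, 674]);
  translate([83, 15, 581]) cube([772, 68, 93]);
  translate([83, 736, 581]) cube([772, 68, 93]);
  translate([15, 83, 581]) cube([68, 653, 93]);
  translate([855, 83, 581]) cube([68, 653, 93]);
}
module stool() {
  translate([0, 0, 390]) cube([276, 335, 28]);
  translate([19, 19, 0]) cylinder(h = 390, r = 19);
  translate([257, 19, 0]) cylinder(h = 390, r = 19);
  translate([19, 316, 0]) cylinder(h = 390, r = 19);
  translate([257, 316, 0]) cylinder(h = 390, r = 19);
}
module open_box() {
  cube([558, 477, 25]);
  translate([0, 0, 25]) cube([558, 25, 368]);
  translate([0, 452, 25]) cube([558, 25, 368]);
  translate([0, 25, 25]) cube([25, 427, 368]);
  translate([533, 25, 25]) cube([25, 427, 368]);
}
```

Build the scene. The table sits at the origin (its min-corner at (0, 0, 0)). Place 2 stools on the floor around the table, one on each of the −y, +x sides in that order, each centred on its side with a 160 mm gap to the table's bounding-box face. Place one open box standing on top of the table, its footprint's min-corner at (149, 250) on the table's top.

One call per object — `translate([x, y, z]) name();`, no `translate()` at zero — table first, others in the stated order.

table();
translate([331, -495, 0]) stool();
translate([1098, 242, 0]) stool();
translate([149, 250, 706]) open_box();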